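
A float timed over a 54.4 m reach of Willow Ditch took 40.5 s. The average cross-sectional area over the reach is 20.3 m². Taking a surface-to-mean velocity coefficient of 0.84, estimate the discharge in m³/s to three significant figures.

v_surface = L / t̄ = 54.4 / 40.5 = 1.343 m/s
v_mean = 0.84 × 1.343 = 1.128 m/s
Q = A × v_mean = 20.3 × 1.128 = 22.90 m³/s

22.9 m³/s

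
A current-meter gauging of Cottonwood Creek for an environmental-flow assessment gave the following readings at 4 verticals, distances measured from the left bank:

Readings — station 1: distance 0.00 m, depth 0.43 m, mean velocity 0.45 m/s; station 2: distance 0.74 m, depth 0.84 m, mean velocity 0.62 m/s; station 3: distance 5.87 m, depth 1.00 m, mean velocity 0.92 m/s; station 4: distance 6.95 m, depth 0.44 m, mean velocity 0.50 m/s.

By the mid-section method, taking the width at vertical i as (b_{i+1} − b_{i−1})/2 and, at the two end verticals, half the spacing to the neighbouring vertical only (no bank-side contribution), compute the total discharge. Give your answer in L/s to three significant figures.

w_1 = (0.74 − 0.00)/2 = 0.37 m; q_1 = 0.45 × 0.43 × 0.37 = 0.07160 m³/s
w_2 = (5.87 − 0.00)/2 = 2.935 m; q_2 = 0.62 × 0.84 × 2.935 = 1.529 m³/s
w_3 = (6.95 − 0.74)/2 = 3.105 m; q_3 = 0.92 × 1.00 × 3.105 = 2.857 m³/s
w_4 = (6.95 − 5.87)/2 = 0.54 m; q_4 = 0.50 × 0.44 × 0.54 = 0.1188 m³/s
Q = Σ qᵢ = 4.576 m³/s
= 4.576 × 1000 = 4576 L/s

4580 L/s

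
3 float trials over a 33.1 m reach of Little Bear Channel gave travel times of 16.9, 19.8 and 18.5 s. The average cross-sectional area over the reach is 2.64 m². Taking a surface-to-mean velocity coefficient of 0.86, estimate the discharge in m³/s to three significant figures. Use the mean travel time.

t̄ = (16.9 + 19.8 + 18.5) / 3 = 18.4 s
v_surface = L / t̄ = 33.1 / 18.4 = 1.799 m/s
v_mean = 0.86 × 1.799 = 1.547 m/s
Q = A × v_mean = 2.64 × 1.547 = 4.084 m³/s

4.08 m³/s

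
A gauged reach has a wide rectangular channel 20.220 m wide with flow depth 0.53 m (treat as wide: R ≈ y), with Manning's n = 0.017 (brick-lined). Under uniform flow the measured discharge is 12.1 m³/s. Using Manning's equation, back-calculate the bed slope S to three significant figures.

A = b·y = 20.220 × 0.53 = 10.72 m²
Wide channel: R ≈ y = 0.53 m
S = (Q·n / (1·A·R^(2/3)))² = (12.1×0.017 / (1×10.72×0.6549))² = 0.0008590

0.000859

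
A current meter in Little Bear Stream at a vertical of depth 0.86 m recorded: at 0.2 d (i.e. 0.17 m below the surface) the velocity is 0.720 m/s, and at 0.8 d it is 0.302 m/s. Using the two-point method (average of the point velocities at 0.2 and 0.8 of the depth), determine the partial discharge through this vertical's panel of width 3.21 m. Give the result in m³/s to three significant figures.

1.41 m³/s

v̄ = (0.720 + 0.302) / 2 = 0.5110 m/s
q = v̄ × d × w = 0.5110 × 0.86 × 3.21 = 1.411 m³/s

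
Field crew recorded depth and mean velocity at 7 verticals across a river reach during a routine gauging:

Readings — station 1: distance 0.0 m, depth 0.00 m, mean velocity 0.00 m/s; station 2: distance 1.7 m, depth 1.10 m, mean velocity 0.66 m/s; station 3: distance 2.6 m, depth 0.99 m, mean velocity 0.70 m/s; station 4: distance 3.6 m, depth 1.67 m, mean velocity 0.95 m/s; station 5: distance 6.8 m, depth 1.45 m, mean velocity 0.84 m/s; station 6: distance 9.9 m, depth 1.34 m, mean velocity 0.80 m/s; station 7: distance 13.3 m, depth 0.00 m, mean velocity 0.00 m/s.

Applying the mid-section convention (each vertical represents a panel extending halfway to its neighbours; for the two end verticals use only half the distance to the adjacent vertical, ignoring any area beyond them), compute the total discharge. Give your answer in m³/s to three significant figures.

w_2 = (2.6 − 0.0)/2 = 1.3 m; q_2 = 0.66 × 1.10 × 1.3 = 0.9438 m³/s
w_3 = (3.6 − 1.7)/2 = 0.95 m; q_3 = 0.70 × 0.99 × 0.95 = 0.6584 m³/s
w_4 = (6.8 − 2.6)/2 = 2.1 m; q_4 = 0.95 × 1.67 × 2.1 = 3.332 m³/s
w_5 = (9.9 − 3.6)/2 = 3.15 m; q_5 = 0.84 × 1.45 × 3.15 = 3.837 m³/s
w_6 = (13.3 − 6.8)/2 = 3.25 m; q_6 = 0.80 × 1.34 × 3.25 = 3.484 m³/s
Stations 1, 7 contribute zero (depth or velocity is 0).
Q = Σ qᵢ = 12.25 m³/s

12.3 m³/s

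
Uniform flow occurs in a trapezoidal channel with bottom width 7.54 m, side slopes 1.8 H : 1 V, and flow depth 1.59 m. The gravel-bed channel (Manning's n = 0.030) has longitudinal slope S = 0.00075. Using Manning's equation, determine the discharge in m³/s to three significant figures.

A = (b + z·y)·y = (7.54 + 1.8×1.59)×1.59 = 16.54 m²
P = b + 2y√(1+z²) = 7.54 + 2×1.59×√(1+1.8²) = 14.09 m
R = A/P = 16.54/14.09 = 1.174 m
Q = (1/n)·A·R^(2/3)·S^(1/2) = (1/0.030) × 16.54 × 1.174^(2/3) × 0.00075^(1/2) = 16.80 m³/s

16.8 m³/s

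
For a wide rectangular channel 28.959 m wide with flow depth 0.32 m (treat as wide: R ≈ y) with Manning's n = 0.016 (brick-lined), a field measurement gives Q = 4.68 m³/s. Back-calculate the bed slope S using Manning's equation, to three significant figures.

A = b·y = 28.959 × 0.32 = 9.267 m²
Wide channel: R ≈ y = 0.32 m
S = (Q·n / (1·A·R^(2/3)))² = (4.68×0.016 / (1×9.267×0.4678))² = 0.0002983

0.000298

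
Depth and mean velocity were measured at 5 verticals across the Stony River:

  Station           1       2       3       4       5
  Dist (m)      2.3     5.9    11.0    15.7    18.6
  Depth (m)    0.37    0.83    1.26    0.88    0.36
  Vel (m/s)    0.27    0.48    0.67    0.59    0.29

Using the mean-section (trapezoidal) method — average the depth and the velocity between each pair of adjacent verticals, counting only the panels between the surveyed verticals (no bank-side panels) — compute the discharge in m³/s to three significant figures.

7.83 m³/s

Panel 1-2: Δb = 3.6 m, d̄ = (0.37+0.83)/2 = 0.6, v̄ = (0.27+0.48)/2 = 0.375 → q = 3.6×0.6×0.375 = 0.8100 m³/s
Panel 2-3: Δb = 5.1 m, d̄ = (0.83+1.26)/2 = 1.045, v̄ = (0.48+0.67)/2 = 0.575 → q = 5.1×1.045×0.575 = 3.064 m³/s
Panel 3-4: Δb = 4.7 m, d̄ = (1.26+0.88)/2 = 1.07, v̄ = (0.67+0.59)/2 = 0.63 → q = 4.7×1.07×0.63 = 3.168 m³/s
Panel 4-5: Δb = 2.9 m, d̄ = (0.88+0.36)/2 = 0.62, v̄ = (0.59+0.29)/2 = 0.44 → q = 2.9×0.62×0.44 = 0.7911 m³/s
Q = Σ q = 7.834 m³/s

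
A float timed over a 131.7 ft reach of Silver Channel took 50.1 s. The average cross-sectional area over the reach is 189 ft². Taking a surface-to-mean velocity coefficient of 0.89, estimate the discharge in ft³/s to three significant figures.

v_surface = L / t̄ = 131.7 / 50.1 = 2.629 ft/s
v_mean = 0.89 × 2.629 = 2.340 ft/s
Q = A × v_mean = 189 × 2.340 = 442.2 ft³/s

442 ft³/s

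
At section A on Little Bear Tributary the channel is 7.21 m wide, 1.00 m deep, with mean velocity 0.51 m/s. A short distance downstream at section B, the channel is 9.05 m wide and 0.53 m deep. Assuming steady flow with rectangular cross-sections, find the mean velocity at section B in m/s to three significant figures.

Q = A₁V₁ = (7.21×1.00) × 0.51 = 3.677 m³/s
A₂ = 9.05 × 0.53 = 4.797 m²
V₂ = Q/A₂ = 3.677/4.797 = 0.7666 m/s

0.767 m/s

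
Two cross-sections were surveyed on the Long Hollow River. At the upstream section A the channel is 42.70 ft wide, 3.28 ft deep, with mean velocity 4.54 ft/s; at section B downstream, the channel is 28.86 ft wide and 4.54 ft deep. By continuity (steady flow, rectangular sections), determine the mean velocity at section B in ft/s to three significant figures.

4.85 ft/s

Q = A₁V₁ = (42.70×3.28) × 4.54 = 635.9 ft³/s
A₂ = 28.86 × 4.54 = 131.0 ft²
V₂ = Q/A₂ = 635.9/131.0 = 4.853 ft/s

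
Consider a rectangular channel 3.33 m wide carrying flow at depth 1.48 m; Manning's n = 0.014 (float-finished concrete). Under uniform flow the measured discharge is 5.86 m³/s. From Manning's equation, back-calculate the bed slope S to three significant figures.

A = b·y = 3.33 × 1.48 = 4.928 m²
P = b + 2y = 3.33 + 2×1.48 = 6.290 m
R = A/P = 4.928/6.290 = 0.7835 m
S = (Q·n / (1·A·R^(2/3)))² = (5.86×0.014 / (1×4.928×0.8499))² = 0.0003836

0.000384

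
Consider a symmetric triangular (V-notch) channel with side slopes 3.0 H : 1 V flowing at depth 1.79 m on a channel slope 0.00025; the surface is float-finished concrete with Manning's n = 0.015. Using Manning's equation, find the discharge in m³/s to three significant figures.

9.09 m³/s

A = z·y² = 3.0×1.79² = 9.612 m²
P = 2y√(1+z²) = 2×1.79×√(1+3.0²) = 11.32 m
R = A/P = 9.612/11.32 = 0.8491 m
Q = (1/n)·A·R^(2/3)·S^(1/2) = (1/0.015) × 9.612 × 0.8491^(2/3) × 0.00025^(1/2) = 9.085 m³/s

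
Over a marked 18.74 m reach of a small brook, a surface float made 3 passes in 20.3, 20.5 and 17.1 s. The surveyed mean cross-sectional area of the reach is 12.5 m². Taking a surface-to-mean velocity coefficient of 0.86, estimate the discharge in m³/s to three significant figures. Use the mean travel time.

10.4 m³/s

t̄ = (20.3 + 20.5 + 17.1) / 3 = 19.3 s
v_surface = L / t̄ = 18.74 / 19.3 = 0.9710 m/s
v_mean = 0.86 × 0.9710 = 0.8350 m/s
Q = A × v_mean = 12.5 × 0.8350 = 10.44 m³/s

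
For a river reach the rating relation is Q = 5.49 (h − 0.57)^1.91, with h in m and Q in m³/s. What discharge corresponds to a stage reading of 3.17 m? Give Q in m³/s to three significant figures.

34.1 m³/s

Q = 5.49 × (3.17 − 0.57)^1.91 = 5.49 × 2.6^1.91 = 34.05 m³/s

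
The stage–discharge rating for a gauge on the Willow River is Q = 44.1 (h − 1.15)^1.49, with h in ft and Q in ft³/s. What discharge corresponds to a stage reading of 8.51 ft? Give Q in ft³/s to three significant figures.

863 ft³/s

Q = 44.1 × (8.51 − 1.15)^1.49 = 44.1 × 7.36^1.49 = 863.2 ft³/s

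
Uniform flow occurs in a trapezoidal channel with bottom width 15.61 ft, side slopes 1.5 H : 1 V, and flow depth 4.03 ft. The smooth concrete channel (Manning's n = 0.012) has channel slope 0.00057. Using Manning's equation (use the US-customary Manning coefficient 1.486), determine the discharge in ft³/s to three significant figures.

A = (b + z·y)·y = (15.61 + 1.5×4.03)×4.03 = 87.27 ft²
P = b + 2y√(1+z²) = 15.61 + 2×4.03×√(1+1.5²) = 30.14 ft
R = A/P = 87.27/30.14 = 2.895 ft
Q = (1.486/n)·A·R^(2/3)·S^(1/2) = (1.486/0.012) × 87.27 × 2.895^(2/3) × 0.00057^(1/2) = 524.1 ft³/s

524 ft³/s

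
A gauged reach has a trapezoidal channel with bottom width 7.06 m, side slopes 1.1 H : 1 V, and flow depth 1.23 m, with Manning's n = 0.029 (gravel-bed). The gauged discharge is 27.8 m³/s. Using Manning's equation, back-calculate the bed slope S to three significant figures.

0.00636

A = (b + z·y)·y = (7.06 + 1.1×1.23)×1.23 = 10.35 m²
P = b + 2y√(1+z²) = 7.06 + 2×1.23×√(1+1.1²) = 10.72 m
R = A/P = 10.35/10.72 = 0.9656 m
S = (Q·n / (1·A·R^(2/3)))² = (27.8×0.029 / (1×10.35×0.9769))² = 0.006360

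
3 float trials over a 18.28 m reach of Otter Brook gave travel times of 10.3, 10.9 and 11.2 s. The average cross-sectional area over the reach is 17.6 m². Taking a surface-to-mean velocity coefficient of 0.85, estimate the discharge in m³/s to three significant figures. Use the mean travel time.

25.3 m³/s

t̄ = (10.3 + 10.9 + 11.2) / 3 = 10.8 s
v_surface = L / t̄ = 18.28 / 10.8 = 1.693 m/s
v_mean = 0.85 × 1.693 = 1.439 m/s
Q = A × v_mean = 17.6 × 1.439 = 25.32 m³/s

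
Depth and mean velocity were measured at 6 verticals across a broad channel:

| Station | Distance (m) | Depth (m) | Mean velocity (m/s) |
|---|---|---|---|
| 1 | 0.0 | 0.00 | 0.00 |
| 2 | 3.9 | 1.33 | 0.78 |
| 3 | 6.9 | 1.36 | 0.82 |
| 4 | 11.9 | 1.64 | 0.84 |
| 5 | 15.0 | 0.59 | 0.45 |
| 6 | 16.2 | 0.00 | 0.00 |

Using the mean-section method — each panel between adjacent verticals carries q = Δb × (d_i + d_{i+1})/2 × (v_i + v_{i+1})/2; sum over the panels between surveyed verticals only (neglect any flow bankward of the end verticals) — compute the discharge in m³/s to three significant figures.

12.8 m³/s

Panel 1-2: Δb = 3.9 m, d̄ = (0.00+1.33)/2 = 0.665, v̄ = (0.00+0.78)/2 = 0.39 → q = 3.9×0.665×0.39 = 1.011 m³/s
Panel 2-3: Δb = 3 m, d̄ = (1.33+1.36)/2 = 1.345, v̄ = (0.78+0.82)/2 = 0.8 → q = 3×1.345×0.8 = 3.228 m³/s
Panel 3-4: Δb = 5 m, d̄ = (1.36+1.64)/2 = 1.5, v̄ = (0.82+0.84)/2 = 0.83 → q = 5×1.5×0.83 = 6.225 m³/s
Panel 4-5: Δb = 3.1 m, d̄ = (1.64+0.59)/2 = 1.115, v̄ = (0.84+0.45)/2 = 0.645 → q = 3.1×1.115×0.645 = 2.229 m³/s
Panel 5-6: Δb = 1.2 m, d̄ = (0.59+0.00)/2 = 0.295, v̄ = (0.45+0.00)/2 = 0.225 → q = 1.2×0.295×0.225 = 0.07965 m³/s
Q = Σ q = 12.77 m³/s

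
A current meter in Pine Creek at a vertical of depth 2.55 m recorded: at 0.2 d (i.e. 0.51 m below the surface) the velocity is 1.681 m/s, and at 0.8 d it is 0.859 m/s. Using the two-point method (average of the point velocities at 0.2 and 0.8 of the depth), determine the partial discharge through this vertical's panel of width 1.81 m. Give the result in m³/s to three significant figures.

5.86 m³/s

v̄ = (1.681 + 0.859) / 2 = 1.270 m/s
q = v̄ × d × w = 1.270 × 2.55 × 1.81 = 5.862 m³/s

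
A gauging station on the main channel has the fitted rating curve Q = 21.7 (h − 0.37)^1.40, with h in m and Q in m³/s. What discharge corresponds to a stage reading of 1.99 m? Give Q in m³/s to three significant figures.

Q = 21.7 × (1.99 − 0.37)^1.40 = 21.7 × 1.62^1.40 = 42.64 m³/s

42.6 m³/s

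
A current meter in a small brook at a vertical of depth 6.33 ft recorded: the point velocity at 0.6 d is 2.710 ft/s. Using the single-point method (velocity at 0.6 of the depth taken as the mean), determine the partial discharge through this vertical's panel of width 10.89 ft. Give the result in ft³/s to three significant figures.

v̄ = v₀.₆ = 2.710 ft/s
q = v̄ × d × w = 2.710 × 6.33 × 10.89 = 186.8 ft³/s

187 ft³/s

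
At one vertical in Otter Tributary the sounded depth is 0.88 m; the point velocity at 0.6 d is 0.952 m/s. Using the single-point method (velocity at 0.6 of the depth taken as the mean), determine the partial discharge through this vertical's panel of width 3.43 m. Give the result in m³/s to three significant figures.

2.87 m³/s

v̄ = v₀.₆ = 0.952 m/s
q = v̄ × d × w = 0.9520 × 0.88 × 3.43 = 2.874 m³/s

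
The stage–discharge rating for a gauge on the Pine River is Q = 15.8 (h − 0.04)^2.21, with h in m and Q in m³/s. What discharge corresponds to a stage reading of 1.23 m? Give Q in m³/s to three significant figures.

23.2 m³/s

Q = 15.8 × (1.23 − 0.04)^2.21 = 15.8 × 1.19^2.21 = 23.21 m³/s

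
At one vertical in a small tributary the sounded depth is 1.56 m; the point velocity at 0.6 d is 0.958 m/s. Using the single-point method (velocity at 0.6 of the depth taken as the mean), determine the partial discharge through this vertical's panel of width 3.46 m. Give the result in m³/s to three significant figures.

5.17 m³/s

v̄ = v₀.₆ = 0.958 m/s
q = v̄ × d × w = 0.9580 × 1.56 × 3.46 = 5.171 m³/s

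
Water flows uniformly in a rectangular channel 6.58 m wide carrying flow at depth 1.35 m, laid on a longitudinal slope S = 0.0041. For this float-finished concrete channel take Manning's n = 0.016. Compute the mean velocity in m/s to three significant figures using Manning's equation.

3.89 m/s

A = b·y = 6.58 × 1.35 = 8.883 m²
P = b + 2y = 6.58 + 2×1.35 = 9.280 m
R = A/P = 8.883/9.280 = 0.9572 m
Q = (1/n)·A·R^(2/3)·S^(1/2) = (1/0.016) × 8.883 × 0.9572^(2/3) × 0.0041^(1/2) = 34.53 m³/s
V = Q/A = 34.53/8.883 = 3.887 m/s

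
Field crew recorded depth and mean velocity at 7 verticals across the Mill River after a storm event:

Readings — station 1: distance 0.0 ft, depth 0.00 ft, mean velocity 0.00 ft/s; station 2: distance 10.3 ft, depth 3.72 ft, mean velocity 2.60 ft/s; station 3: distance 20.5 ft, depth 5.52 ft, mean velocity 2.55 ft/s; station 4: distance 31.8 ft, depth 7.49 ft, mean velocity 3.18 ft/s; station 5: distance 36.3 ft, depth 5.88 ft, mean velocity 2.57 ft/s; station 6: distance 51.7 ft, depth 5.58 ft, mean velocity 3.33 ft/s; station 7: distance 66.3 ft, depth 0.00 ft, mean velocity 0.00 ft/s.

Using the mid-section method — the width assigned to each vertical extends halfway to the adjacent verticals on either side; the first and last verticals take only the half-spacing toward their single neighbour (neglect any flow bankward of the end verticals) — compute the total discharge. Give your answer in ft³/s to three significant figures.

868 ft³/s

w_2 = (20.5 − 0.0)/2 = 10.25 ft; q_2 = 2.60 × 3.72 × 10.25 = 99.14 ft³/s
w_3 = (31.8 − 10.3)/2 = 10.75 ft; q_3 = 2.55 × 5.52 × 10.75 = 151.3 ft³/s
w_4 = (36.3 − 20.5)/2 = 7.9 ft; q_4 = 3.18 × 7.49 × 7.9 = 188.2 ft³/s
w_5 = (51.7 − 31.8)/2 = 9.95 ft; q_5 = 2.57 × 5.88 × 9.95 = 150.4 ft³/s
w_6 = (66.3 − 36.3)/2 = 15 ft; q_6 = 3.33 × 5.58 × 15 = 278.7 ft³/s
Stations 1, 7 contribute zero (depth or velocity is 0).
Q = Σ qᵢ = 867.7 ft³/s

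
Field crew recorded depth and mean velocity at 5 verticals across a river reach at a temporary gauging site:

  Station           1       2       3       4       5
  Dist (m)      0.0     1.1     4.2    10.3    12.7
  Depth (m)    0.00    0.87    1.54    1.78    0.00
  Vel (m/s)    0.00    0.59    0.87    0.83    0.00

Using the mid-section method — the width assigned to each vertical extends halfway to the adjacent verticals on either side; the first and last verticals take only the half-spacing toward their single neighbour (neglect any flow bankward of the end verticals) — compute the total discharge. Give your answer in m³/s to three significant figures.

w_2 = (4.2 − 0.0)/2 = 2.1 m; q_2 = 0.59 × 0.87 × 2.1 = 1.078 m³/s
w_3 = (10.3 − 1.1)/2 = 4.6 m; q_3 = 0.87 × 1.54 × 4.6 = 6.163 m³/s
w_4 = (12.7 − 4.2)/2 = 4.25 m; q_4 = 0.83 × 1.78 × 4.25 = 6.279 m³/s
Stations 1, 5 contribute zero (depth or velocity is 0).
Q = Σ qᵢ = 13.52 m³/s

13.5 m³/s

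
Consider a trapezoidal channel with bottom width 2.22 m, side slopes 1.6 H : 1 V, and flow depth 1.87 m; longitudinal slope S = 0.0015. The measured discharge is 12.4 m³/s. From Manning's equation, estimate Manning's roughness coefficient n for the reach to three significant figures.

0.0315

A = (b + z·y)·y = (2.22 + 1.6×1.87)×1.87 = 9.746 m²
P = b + 2y√(1+z²) = 2.22 + 2×1.87×√(1+1.6²) = 9.277 m
R = A/P = 9.746/9.277 = 1.051 m
n = (1/Q)·A·R^(2/3)·S^(1/2) = (1/12.4) × 9.746 × 1.033 × 0.03873 = 0.03146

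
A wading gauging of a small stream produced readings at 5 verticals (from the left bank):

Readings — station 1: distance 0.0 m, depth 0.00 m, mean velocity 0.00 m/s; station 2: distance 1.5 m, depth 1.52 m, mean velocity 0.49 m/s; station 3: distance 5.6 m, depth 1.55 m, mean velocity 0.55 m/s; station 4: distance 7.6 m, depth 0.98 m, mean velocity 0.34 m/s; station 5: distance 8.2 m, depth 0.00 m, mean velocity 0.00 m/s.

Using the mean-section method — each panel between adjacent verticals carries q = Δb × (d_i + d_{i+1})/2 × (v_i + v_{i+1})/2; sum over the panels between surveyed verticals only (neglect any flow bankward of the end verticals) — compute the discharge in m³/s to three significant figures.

Panel 1-2: Δb = 1.5 m, d̄ = (0.00+1.52)/2 = 0.76, v̄ = (0.00+0.49)/2 = 0.245 → q = 1.5×0.76×0.245 = 0.2793 m³/s
Panel 2-3: Δb = 4.1 m, d̄ = (1.52+1.55)/2 = 1.535, v̄ = (0.49+0.55)/2 = 0.52 → q = 4.1×1.535×0.52 = 3.273 m³/s
Panel 3-4: Δb = 2 m, d̄ = (1.55+0.98)/2 = 1.265, v̄ = (0.55+0.34)/2 = 0.445 → q = 2×1.265×0.445 = 1.126 m³/s
Panel 4-5: Δb = 0.6 m, d̄ = (0.98+0.00)/2 = 0.49, v̄ = (0.34+0.00)/2 = 0.17 → q = 0.6×0.49×0.17 = 0.04998 m³/s
Q = Σ q = 4.728 m³/s

4.73 m³/s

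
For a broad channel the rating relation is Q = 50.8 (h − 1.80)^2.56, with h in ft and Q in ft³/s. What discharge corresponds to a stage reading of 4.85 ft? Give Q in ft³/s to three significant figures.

882 ft³/s

Q = 50.8 × (4.85 − 1.80)^2.56 = 50.8 × 3.05^2.56 = 882.4 ft³/s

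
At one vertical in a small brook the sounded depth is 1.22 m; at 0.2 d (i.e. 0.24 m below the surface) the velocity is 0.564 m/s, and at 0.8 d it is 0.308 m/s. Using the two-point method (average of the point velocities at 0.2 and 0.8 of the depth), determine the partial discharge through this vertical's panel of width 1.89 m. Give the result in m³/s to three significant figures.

v̄ = (0.564 + 0.308) / 2 = 0.4360 m/s
q = v̄ × d × w = 0.4360 × 1.22 × 1.89 = 1.005 m³/s

1.01 m³/s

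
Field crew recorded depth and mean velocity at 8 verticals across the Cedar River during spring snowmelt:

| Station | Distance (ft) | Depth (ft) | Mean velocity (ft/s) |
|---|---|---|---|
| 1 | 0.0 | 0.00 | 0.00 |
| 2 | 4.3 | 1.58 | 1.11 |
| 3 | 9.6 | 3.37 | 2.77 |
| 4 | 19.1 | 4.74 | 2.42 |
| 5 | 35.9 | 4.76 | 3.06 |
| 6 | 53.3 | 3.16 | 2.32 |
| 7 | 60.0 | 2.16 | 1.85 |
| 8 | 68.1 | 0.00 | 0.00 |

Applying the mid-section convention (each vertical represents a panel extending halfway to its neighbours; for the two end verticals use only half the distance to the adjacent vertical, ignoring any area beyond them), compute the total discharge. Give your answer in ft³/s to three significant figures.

595 ft³/s

w_2 = (9.6 − 0.0)/2 = 4.8 ft; q_2 = 1.11 × 1.58 × 4.8 = 8.418 ft³/s
w_3 = (19.1 − 4.3)/2 = 7.4 ft; q_3 = 2.77 × 3.37 × 7.4 = 69.08 ft³/s
w_4 = (35.9 − 9.6)/2 = 13.15 ft; q_4 = 2.42 × 4.74 × 13.15 = 150.8 ft³/s
w_5 = (53.3 − 19.1)/2 = 17.1 ft; q_5 = 3.06 × 4.76 × 17.1 = 249.1 ft³/s
w_6 = (60.0 − 35.9)/2 = 12.05 ft; q_6 = 2.32 × 3.16 × 12.05 = 88.34 ft³/s
w_7 = (68.1 − 53.3)/2 = 7.4 ft; q_7 = 1.85 × 2.16 × 7.4 = 29.57 ft³/s
Stations 1, 8 contribute zero (depth or velocity is 0).
Q = Σ qᵢ = 595.3 ft³/s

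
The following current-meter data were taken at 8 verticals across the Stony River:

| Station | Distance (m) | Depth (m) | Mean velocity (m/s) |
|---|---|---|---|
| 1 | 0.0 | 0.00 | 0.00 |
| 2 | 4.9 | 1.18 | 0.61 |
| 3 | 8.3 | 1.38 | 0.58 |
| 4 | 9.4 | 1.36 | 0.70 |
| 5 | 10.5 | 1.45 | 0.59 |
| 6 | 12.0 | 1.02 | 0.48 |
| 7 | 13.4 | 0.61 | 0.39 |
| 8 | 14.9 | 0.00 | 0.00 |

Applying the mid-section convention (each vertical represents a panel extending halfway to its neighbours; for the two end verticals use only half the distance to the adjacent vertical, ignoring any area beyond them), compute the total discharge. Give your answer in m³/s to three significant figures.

8.00 m³/s

w_2 = (8.3 − 0.0)/2 = 4.15 m; q_2 = 0.61 × 1.18 × 4.15 = 2.987 m³/s
w_3 = (9.4 − 4.9)/2 = 2.25 m; q_3 = 0.58 × 1.38 × 2.25 = 1.801 m³/s
w_4 = (10.5 − 8.3)/2 = 1.1 m; q_4 = 0.70 × 1.36 × 1.1 = 1.047 m³/s
w_5 = (12.0 − 9.4)/2 = 1.3 m; q_5 = 0.59 × 1.45 × 1.3 = 1.112 m³/s
w_6 = (13.4 − 10.5)/2 = 1.45 m; q_6 = 0.48 × 1.02 × 1.45 = 0.7099 m³/s
w_7 = (14.9 − 12.0)/2 = 1.45 m; q_7 = 0.39 × 0.61 × 1.45 = 0.3450 m³/s
Stations 1, 8 contribute zero (depth or velocity is 0).
Q = Σ qᵢ = 8.002 m³/s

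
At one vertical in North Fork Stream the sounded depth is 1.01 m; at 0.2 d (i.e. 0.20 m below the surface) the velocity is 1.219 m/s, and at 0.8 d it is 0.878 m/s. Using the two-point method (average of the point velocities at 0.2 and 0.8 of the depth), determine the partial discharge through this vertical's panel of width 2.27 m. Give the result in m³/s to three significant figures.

v̄ = (1.219 + 0.878) / 2 = 1.049 m/s
q = v̄ × d × w = 1.049 × 1.01 × 2.27 = 2.404 m³/s

2.40 m³/s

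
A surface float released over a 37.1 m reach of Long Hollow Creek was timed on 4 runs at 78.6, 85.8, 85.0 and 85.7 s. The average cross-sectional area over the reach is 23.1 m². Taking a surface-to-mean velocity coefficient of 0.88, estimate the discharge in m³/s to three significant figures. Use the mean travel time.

9.00 m³/s

t̄ = (78.6 + 85.8 + 85.0 + 85.7) / 4 = 83.775 s
v_surface = L / t̄ = 37.1 / 83.775 = 0.4429 m/s
v_mean = 0.88 × 0.4429 = 0.3897 m/s
Q = A × v_mean = 23.1 × 0.3897 = 9.002 m³/s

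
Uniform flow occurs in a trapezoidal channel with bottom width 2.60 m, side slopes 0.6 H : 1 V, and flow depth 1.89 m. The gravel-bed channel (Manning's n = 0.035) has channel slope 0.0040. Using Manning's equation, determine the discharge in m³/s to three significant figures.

A = (b + z·y)·y = (2.60 + 0.6×1.89)×1.89 = 7.057 m²
P = b + 2y√(1+z²) = 2.60 + 2×1.89×√(1+0.6²) = 7.008 m
R = A/P = 7.057/7.008 = 1.007 m
Q = (1/n)·A·R^(2/3)·S^(1/2) = (1/0.035) × 7.057 × 1.007^(2/3) × 0.0040^(1/2) = 12.81 m³/s

12.8 m³/s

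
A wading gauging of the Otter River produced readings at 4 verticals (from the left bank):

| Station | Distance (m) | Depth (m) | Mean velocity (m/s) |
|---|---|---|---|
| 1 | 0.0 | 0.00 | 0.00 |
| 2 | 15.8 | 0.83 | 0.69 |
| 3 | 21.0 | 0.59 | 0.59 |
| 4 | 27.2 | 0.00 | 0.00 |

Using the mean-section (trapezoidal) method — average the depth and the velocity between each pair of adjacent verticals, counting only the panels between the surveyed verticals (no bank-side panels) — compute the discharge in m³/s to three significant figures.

Panel 1-2: Δb = 15.8 m, d̄ = (0.00+0.83)/2 = 0.415, v̄ = (0.00+0.69)/2 = 0.345 → q = 15.8×0.415×0.345 = 2.262 m³/s
Panel 2-3: Δb = 5.2 m, d̄ = (0.83+0.59)/2 = 0.71, v̄ = (0.69+0.59)/2 = 0.64 → q = 5.2×0.71×0.64 = 2.363 m³/s
Panel 3-4: Δb = 6.2 m, d̄ = (0.59+0.00)/2 = 0.295, v̄ = (0.59+0.00)/2 = 0.295 → q = 6.2×0.295×0.295 = 0.5396 m³/s
Q = Σ q = 5.165 m³/s

5.16 m³/s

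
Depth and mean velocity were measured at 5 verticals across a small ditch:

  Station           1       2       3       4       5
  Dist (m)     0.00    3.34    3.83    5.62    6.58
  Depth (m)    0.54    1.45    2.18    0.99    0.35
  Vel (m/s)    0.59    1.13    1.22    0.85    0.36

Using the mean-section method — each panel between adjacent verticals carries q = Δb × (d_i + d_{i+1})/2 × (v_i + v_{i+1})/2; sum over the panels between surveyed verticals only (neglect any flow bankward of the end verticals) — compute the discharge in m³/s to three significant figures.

7.23 m³/s

Panel 1-2: Δb = 3.34 m, d̄ = (0.54+1.45)/2 = 0.995, v̄ = (0.59+1.13)/2 = 0.86 → q = 3.34×0.995×0.86 = 2.858 m³/s
Panel 2-3: Δb = 0.49 m, d̄ = (1.45+2.18)/2 = 1.815, v̄ = (1.13+1.22)/2 = 1.175 → q = 0.49×1.815×1.175 = 1.045 m³/s
Panel 3-4: Δb = 1.79 m, d̄ = (2.18+0.99)/2 = 1.585, v̄ = (1.22+0.85)/2 = 1.035 → q = 1.79×1.585×1.035 = 2.936 m³/s
Panel 4-5: Δb = 0.96 m, d̄ = (0.99+0.35)/2 = 0.67, v̄ = (0.85+0.36)/2 = 0.605 → q = 0.96×0.67×0.605 = 0.3891 m³/s
Q = Σ q = 7.229 m³/s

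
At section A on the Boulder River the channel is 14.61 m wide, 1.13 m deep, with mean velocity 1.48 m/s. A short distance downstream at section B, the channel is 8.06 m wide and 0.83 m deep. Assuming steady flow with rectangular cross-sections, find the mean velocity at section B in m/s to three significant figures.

3.65 m/s

Q = A₁V₁ = (14.61×1.13) × 1.48 = 24.43 m³/s
A₂ = 8.06 × 0.83 = 6.690 m²
V₂ = Q/A₂ = 24.43/6.690 = 3.652 m/s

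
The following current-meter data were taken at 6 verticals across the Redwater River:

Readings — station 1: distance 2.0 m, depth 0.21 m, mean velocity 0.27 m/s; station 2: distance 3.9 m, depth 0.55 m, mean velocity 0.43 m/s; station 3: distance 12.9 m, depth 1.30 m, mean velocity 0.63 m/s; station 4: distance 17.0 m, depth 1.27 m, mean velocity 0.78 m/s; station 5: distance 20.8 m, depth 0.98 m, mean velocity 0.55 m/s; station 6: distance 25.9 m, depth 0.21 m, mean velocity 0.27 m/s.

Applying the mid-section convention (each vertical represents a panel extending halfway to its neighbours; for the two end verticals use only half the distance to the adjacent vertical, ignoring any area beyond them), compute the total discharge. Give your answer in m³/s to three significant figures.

13.2 m³/s

w_1 = (3.9 − 2.0)/2 = 0.95 m; q_1 = 0.27 × 0.21 × 0.95 = 0.05387 m³/s
w_2 = (12.9 − 2.0)/2 = 5.45 m; q_2 = 0.43 × 0.55 × 5.45 = 1.289 m³/s
w_3 = (17.0 − 3.9)/2 = 6.55 m; q_3 = 0.63 × 1.30 × 6.55 = 5.364 m³/s
w_4 = (20.8 − 12.9)/2 = 3.95 m; q_4 = 0.78 × 1.27 × 3.95 = 3.913 m³/s
w_5 = (25.9 − 17.0)/2 = 4.45 m; q_5 = 0.55 × 0.98 × 4.45 = 2.399 m³/s
w_6 = (25.9 − 20.8)/2 = 2.55 m; q_6 = 0.27 × 0.21 × 2.55 = 0.1446 m³/s
Q = Σ qᵢ = 13.16 m³/s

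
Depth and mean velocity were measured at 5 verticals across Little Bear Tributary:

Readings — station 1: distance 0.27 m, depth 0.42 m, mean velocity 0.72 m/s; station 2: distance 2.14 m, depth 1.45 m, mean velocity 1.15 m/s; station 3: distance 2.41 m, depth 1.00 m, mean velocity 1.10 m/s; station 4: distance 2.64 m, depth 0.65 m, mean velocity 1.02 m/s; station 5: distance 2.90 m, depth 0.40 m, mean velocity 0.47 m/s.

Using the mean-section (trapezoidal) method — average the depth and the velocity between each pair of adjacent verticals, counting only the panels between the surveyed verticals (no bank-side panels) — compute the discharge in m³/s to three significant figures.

2.31 m³/s

Panel 1-2: Δb = 1.87 m, d̄ = (0.42+1.45)/2 = 0.935, v̄ = (0.72+1.15)/2 = 0.935 → q = 1.87×0.935×0.935 = 1.635 m³/s
Panel 2-3: Δb = 0.27 m, d̄ = (1.45+1.00)/2 = 1.225, v̄ = (1.15+1.10)/2 = 1.125 → q = 0.27×1.225×1.125 = 0.3721 m³/s
Panel 3-4: Δb = 0.23 m, d̄ = (1.00+0.65)/2 = 0.825, v̄ = (1.10+1.02)/2 = 1.06 → q = 0.23×0.825×1.06 = 0.2011 m³/s
Panel 4-5: Δb = 0.26 m, d̄ = (0.65+0.40)/2 = 0.525, v̄ = (1.02+0.47)/2 = 0.745 → q = 0.26×0.525×0.745 = 0.1017 m³/s
Q = Σ q = 2.310 m³/s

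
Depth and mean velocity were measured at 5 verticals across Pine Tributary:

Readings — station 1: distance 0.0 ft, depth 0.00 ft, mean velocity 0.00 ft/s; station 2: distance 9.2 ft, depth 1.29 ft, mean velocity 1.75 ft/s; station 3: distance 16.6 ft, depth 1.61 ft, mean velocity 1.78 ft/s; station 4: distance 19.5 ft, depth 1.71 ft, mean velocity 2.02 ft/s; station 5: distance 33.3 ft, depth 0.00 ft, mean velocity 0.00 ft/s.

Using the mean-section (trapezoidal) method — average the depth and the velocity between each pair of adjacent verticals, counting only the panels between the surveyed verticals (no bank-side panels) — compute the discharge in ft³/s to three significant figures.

45.2 ft³/s

Panel 1-2: Δb = 9.2 ft, d̄ = (0.00+1.29)/2 = 0.645, v̄ = (0.00+1.75)/2 = 0.875 → q = 9.2×0.645×0.875 = 5.192 ft³/s
Panel 2-3: Δb = 7.4 ft, d̄ = (1.29+1.61)/2 = 1.45, v̄ = (1.75+1.78)/2 = 1.765 → q = 7.4×1.45×1.765 = 18.94 ft³/s
Panel 3-4: Δb = 2.9 ft, d̄ = (1.61+1.71)/2 = 1.66, v̄ = (1.78+2.02)/2 = 1.9 → q = 2.9×1.66×1.9 = 9.147 ft³/s
Panel 4-5: Δb = 13.8 ft, d̄ = (1.71+0.00)/2 = 0.855, v̄ = (2.02+0.00)/2 = 1.01 → q = 13.8×0.855×1.01 = 11.92 ft³/s
Q = Σ q = 45.19 ft³/s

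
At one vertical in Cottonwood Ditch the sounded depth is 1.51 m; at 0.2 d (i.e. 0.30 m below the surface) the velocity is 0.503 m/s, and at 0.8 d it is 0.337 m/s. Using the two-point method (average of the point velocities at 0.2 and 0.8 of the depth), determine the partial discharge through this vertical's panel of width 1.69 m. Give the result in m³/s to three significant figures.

1.07 m³/s

v̄ = (0.503 + 0.337) / 2 = 0.4200 m/s
q = v̄ × d × w = 0.4200 × 1.51 × 1.69 = 1.072 m³/s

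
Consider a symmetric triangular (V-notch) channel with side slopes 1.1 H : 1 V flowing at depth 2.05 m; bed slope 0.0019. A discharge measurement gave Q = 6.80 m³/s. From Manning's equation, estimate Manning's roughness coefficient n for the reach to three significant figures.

0.0246

A = z·y² = 1.1×2.05² = 4.623 m²
P = 2y√(1+z²) = 2×2.05×√(1+1.1²) = 6.095 m
R = A/P = 4.623/6.095 = 0.7584 m
n = (1/Q)·A·R^(2/3)·S^(1/2) = (1/6.80) × 4.623 × 0.8317 × 0.04359 = 0.02464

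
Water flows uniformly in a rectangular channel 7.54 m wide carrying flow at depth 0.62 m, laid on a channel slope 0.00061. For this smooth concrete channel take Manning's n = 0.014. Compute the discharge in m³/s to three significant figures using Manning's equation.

A = b·y = 7.54 × 0.62 = 4.675 m²
P = b + 2y = 7.54 + 2×0.62 = 8.780 m
R = A/P = 4.675/8.780 = 0.5324 m
Q = (1/n)·A·R^(2/3)·S^(1/2) = (1/0.014) × 4.675 × 0.5324^(2/3) × 0.00061^(1/2) = 5.418 m³/s

5.42 m³/s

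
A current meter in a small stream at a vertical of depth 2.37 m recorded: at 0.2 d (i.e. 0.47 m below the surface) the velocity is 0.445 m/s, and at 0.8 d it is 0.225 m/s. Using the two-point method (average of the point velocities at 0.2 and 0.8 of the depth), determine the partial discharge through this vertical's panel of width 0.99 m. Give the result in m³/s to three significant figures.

0.786 m³/s

v̄ = (0.445 + 0.225) / 2 = 0.3350 m/s
q = v̄ × d × w = 0.3350 × 2.37 × 0.99 = 0.7860 m³/s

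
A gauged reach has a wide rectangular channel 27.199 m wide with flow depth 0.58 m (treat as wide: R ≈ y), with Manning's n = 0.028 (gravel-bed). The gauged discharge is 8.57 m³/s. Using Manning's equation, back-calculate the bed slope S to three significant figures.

A = b·y = 27.199 × 0.58 = 15.78 m²
Wide channel: R ≈ y = 0.58 m
S = (Q·n / (1·A·R^(2/3)))² = (8.57×0.028 / (1×15.78×0.6955))² = 0.0004783

0.000478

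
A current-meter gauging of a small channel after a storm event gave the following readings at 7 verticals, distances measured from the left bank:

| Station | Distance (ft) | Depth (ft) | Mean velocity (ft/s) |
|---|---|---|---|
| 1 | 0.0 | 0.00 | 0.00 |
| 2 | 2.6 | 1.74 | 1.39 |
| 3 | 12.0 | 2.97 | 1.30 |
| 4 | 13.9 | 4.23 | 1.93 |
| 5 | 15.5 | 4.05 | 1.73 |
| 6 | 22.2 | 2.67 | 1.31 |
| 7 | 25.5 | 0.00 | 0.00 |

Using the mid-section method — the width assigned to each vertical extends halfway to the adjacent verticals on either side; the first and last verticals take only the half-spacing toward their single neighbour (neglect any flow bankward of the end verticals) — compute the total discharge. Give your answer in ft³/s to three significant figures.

97.2 ft³/s

w_2 = (12.0 − 0.0)/2 = 6 ft; q_2 = 1.39 × 1.74 × 6 = 14.51 ft³/s
w_3 = (13.9 − 2.6)/2 = 5.65 ft; q_3 = 1.30 × 2.97 × 5.65 = 21.81 ft³/s
w_4 = (15.5 − 12.0)/2 = 1.75 ft; q_4 = 1.93 × 4.23 × 1.75 = 14.29 ft³/s
w_5 = (22.2 − 13.9)/2 = 4.15 ft; q_5 = 1.73 × 4.05 × 4.15 = 29.08 ft³/s
w_6 = (25.5 − 15.5)/2 = 5 ft; q_6 = 1.31 × 2.67 × 5 = 17.49 ft³/s
Stations 1, 7 contribute zero (depth or velocity is 0).
Q = Σ qᵢ = 97.18 ft³/s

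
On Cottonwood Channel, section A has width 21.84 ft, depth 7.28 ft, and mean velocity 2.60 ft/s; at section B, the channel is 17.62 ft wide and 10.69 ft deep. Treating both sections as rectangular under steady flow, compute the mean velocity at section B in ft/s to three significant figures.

Q = A₁V₁ = (21.84×7.28) × 2.60 = 413.4 ft³/s
A₂ = 17.62 × 10.69 = 188.4 ft²
V₂ = Q/A₂ = 413.4/188.4 = 2.195 ft/s

2.19 ft/s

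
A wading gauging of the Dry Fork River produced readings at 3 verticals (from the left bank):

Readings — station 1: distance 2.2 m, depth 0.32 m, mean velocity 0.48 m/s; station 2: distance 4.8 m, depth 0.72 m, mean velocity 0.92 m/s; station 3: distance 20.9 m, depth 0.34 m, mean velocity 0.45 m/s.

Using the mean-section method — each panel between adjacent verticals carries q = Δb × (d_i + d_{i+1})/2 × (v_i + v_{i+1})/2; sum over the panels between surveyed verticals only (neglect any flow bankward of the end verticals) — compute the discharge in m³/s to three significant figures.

6.79 m³/s

Panel 1-2: Δb = 2.6 m, d̄ = (0.32+0.72)/2 = 0.52, v̄ = (0.48+0.92)/2 = 0.7 → q = 2.6×0.52×0.7 = 0.9464 m³/s
Panel 2-3: Δb = 16.1 m, d̄ = (0.72+0.34)/2 = 0.53, v̄ = (0.92+0.45)/2 = 0.685 → q = 16.1×0.53×0.685 = 5.845 m³/s
Q = Σ q = 6.792 m³/s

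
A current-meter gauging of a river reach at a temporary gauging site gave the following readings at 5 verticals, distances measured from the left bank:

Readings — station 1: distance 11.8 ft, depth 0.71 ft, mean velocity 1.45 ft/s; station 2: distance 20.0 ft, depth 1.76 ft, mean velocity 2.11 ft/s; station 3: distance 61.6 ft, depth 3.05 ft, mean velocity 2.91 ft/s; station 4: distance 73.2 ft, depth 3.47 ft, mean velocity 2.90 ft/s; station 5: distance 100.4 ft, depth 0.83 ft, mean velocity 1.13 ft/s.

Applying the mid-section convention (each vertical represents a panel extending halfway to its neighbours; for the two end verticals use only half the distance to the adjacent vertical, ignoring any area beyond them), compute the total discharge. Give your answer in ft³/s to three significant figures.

541 ft³/s

w_1 = (20.0 − 11.8)/2 = 4.1 ft; q_1 = 1.45 × 0.71 × 4.1 = 4.221 ft³/s
w_2 = (61.6 − 11.8)/2 = 24.9 ft; q_2 = 2.11 × 1.76 × 24.9 = 92.47 ft³/s
w_3 = (73.2 − 20.0)/2 = 26.6 ft; q_3 = 2.91 × 3.05 × 26.6 = 236.1 ft³/s
w_4 = (100.4 − 61.6)/2 = 19.4 ft; q_4 = 2.90 × 3.47 × 19.4 = 195.2 ft³/s
w_5 = (100.4 − 73.2)/2 = 13.6 ft; q_5 = 1.13 × 0.83 × 13.6 = 12.76 ft³/s
Q = Σ qᵢ = 540.8 ft³/s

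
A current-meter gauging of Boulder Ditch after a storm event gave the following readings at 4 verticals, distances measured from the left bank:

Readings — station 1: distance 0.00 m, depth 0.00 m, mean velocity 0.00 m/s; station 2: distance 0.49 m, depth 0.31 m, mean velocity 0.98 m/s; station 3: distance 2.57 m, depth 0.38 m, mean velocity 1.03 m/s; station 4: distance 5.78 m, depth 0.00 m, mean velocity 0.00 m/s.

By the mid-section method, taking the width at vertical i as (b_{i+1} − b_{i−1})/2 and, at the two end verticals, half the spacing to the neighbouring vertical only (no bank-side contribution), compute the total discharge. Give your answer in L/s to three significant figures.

1430 L/s

w_2 = (2.57 − 0.00)/2 = 1.285 m; q_2 = 0.98 × 0.31 × 1.285 = 0.3904 m³/s
w_3 = (5.78 − 0.49)/2 = 2.645 m; q_3 = 1.03 × 0.38 × 2.645 = 1.035 m³/s
Stations 1, 4 contribute zero (depth or velocity is 0).
Q = Σ qᵢ = 1.426 m³/s
= 1.426 × 1000 = 1426 L/s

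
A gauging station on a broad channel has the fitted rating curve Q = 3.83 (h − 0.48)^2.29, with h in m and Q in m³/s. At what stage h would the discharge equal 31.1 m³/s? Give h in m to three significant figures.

h − h₀ = (Q/C)^(1/b) = (31.1/3.83)^(1/2.29) = 2.496 m
h = 0.48 + 2.496 = 2.976 m

2.98 m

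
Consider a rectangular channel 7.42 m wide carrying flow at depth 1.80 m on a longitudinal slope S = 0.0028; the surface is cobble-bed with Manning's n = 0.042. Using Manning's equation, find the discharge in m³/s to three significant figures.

19.1 m³/s

A = b·y = 7.42 × 1.80 = 13.36 m²
P = b + 2y = 7.42 + 2×1.80 = 11.02 m
R = A/P = 13.36/11.02 = 1.212 m
Q = (1/n)·A·R^(2/3)·S^(1/2) = (1/0.042) × 13.36 × 1.212^(2/3) × 0.0028^(1/2) = 19.13 m³/s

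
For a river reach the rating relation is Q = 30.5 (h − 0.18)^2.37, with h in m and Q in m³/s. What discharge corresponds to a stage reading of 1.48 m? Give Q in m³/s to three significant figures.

56.8 m³/s

Q = 30.5 × (1.48 − 0.18)^2.37 = 30.5 × 1.3^2.37 = 56.80 m³/s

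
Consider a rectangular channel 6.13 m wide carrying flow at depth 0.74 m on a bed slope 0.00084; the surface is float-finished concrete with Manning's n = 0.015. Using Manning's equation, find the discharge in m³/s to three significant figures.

6.21 m³/s

A = b·y = 6.13 × 0.74 = 4.536 m²
P = b + 2y = 6.13 + 2×0.74 = 7.610 m
R = A/P = 4.536/7.610 = 0.5961 m
Q = (1/n)·A·R^(2/3)·S^(1/2) = (1/0.015) × 4.536 × 0.5961^(2/3) × 0.00084^(1/2) = 6.208 m³/s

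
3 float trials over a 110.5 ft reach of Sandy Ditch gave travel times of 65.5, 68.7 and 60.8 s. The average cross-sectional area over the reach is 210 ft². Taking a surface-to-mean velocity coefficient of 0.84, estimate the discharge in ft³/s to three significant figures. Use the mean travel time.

300 ft³/s

t̄ = (65.5 + 68.7 + 60.8) / 3 = 65 s
v_surface = L / t̄ = 110.5 / 65 = 1.700 ft/s
v_mean = 0.84 × 1.700 = 1.428 ft/s
Q = A × v_mean = 210 × 1.428 = 299.9 ft³/s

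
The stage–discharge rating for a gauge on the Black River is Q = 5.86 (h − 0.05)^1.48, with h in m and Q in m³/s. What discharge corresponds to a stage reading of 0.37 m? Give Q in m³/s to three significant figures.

1.09 m³/s

Q = 5.86 × (0.37 − 0.05)^1.48 = 5.86 × 0.32^1.48 = 1.085 m³/s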